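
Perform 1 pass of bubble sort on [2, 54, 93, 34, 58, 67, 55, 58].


Initial: [2, 54, 93, 34, 58, 67, 55, 58]
Pass 1: [2, 54, 34, 58, 67, 55, 58, 93] (5 swaps)

After 1 pass: [2, 54, 34, 58, 67, 55, 58, 93]


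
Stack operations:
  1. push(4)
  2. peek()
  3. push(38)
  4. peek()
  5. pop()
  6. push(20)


push(4) -> [4]
peek()->4
push(38) -> [4, 38]
peek()->38
pop()->38, [4]
push(20) -> [4, 20]

Final stack: [4, 20]


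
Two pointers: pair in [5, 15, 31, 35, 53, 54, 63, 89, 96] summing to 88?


lo=0(5)+hi=8(96)=101
lo=0(5)+hi=7(89)=94
lo=0(5)+hi=6(63)=68
lo=1(15)+hi=6(63)=78
lo=2(31)+hi=6(63)=94
lo=2(31)+hi=5(54)=85
lo=3(35)+hi=5(54)=89
lo=3(35)+hi=4(53)=88

Yes: 35+53=88


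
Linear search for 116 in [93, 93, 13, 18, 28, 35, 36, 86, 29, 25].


i=0: 93!=116
i=1: 93!=116
i=2: 13!=116
i=3: 18!=116
i=4: 28!=116
i=5: 35!=116
i=6: 36!=116
i=7: 86!=116
i=8: 29!=116
i=9: 25!=116

Not found, 10 comps


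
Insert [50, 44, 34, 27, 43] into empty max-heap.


Insert 50: [50]
Insert 44: [50, 44]
Insert 34: [50, 44, 34]
Insert 27: [50, 44, 34, 27]
Insert 43: [50, 44, 34, 27, 43]

Final heap: [50, 44, 34, 27, 43]


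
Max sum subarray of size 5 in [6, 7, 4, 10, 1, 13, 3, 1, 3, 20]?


[0:5]: 28
[1:6]: 35
[2:7]: 31
[3:8]: 28
[4:9]: 21
[5:10]: 40

Max: 40 at [5:10]


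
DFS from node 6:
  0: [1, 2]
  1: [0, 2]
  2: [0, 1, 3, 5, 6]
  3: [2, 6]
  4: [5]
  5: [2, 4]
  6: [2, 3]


Visit 6, push [3, 2]
Visit 2, push [5, 3, 1, 0]
Visit 0, push [1]
Visit 1, push []
Visit 3, push []
Visit 5, push [4]
Visit 4, push []

DFS order: [6, 2, 0, 1, 3, 5, 4]


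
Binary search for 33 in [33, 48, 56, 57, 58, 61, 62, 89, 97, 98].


Step 1: lo=0, hi=9, mid=4, val=58
Step 2: lo=0, hi=3, mid=1, val=48
Step 3: lo=0, hi=0, mid=0, val=33

Found at index 0


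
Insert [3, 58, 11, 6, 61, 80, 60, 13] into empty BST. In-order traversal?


Insert 3: root
Insert 58: R from 3
Insert 11: R from 3 -> L from 58
Insert 6: R from 3 -> L from 58 -> L from 11
Insert 61: R from 3 -> R from 58
Insert 80: R from 3 -> R from 58 -> R from 61
Insert 60: R from 3 -> R from 58 -> L from 61
Insert 13: R from 3 -> L from 58 -> R from 11

In-order: [3, 6, 11, 13, 58, 60, 61, 80]


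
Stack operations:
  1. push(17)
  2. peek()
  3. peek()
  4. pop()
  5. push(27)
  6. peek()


push(17) -> [17]
peek()->17
peek()->17
pop()->17, []
push(27) -> [27]
peek()->27

Final stack: [27]


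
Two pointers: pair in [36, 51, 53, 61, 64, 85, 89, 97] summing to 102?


lo=0(36)+hi=7(97)=133
lo=0(36)+hi=6(89)=125
lo=0(36)+hi=5(85)=121
lo=0(36)+hi=4(64)=100
lo=1(51)+hi=4(64)=115
lo=1(51)+hi=3(61)=112
lo=1(51)+hi=2(53)=104

No pair found


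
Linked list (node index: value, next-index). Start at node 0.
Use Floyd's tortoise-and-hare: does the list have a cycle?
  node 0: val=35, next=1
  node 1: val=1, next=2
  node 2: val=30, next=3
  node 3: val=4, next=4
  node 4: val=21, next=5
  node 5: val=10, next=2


Floyd's tortoise (slow, +1) and hare (fast, +2):
  init: slow=0, fast=0
  step 1: slow=1, fast=2
  step 2: slow=2, fast=4
  step 3: slow=3, fast=2
  step 4: slow=4, fast=4
  slow == fast at node 4: cycle detected

Cycle: yes


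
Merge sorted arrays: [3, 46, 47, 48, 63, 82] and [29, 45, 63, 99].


Take 3 from A
Take 29 from B
Take 45 from B
Take 46 from A
Take 47 from A
Take 48 from A
Take 63 from A
Take 63 from B
Take 82 from A

Merged: [3, 29, 45, 46, 47, 48, 63, 63, 82, 99]


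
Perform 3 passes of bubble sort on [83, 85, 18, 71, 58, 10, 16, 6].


Initial: [83, 85, 18, 71, 58, 10, 16, 6]
Pass 1: [83, 18, 71, 58, 10, 16, 6, 85] (6 swaps)
Pass 2: [18, 71, 58, 10, 16, 6, 83, 85] (6 swaps)
Pass 3: [18, 58, 10, 16, 6, 71, 83, 85] (4 swaps)

After 3 passes: [18, 58, 10, 16, 6, 71, 83, 85]


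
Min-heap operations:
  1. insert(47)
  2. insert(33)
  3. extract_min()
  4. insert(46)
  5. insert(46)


insert(47) -> [47]
insert(33) -> [33, 47]
extract_min()->33, [47]
insert(46) -> [46, 47]
insert(46) -> [46, 47, 46]

Final heap: [46, 47, 46]


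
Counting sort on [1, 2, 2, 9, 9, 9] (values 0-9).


Input: [1, 2, 2, 9, 9, 9]
Counts: [0, 1, 2, 0, 0, 0, 0, 0, 0, 3]

Sorted: [1, 2, 2, 9, 9, 9]


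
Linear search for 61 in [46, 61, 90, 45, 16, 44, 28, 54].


i=0: 46!=61
i=1: 61==61 found!

Found at 1, 2 comps


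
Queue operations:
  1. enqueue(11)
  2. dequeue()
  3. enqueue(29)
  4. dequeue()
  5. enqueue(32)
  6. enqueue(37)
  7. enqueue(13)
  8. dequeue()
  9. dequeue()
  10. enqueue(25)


enqueue(11) -> [11]
dequeue()->11, []
enqueue(29) -> [29]
dequeue()->29, []
enqueue(32) -> [32]
enqueue(37) -> [32, 37]
enqueue(13) -> [32, 37, 13]
dequeue()->32, [37, 13]
dequeue()->37, [13]
enqueue(25) -> [13, 25]

Final queue: [13, 25]


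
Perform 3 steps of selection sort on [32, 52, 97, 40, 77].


Initial: [32, 52, 97, 40, 77]
Step 1: min=32 at 0
  Swap: [32, 52, 97, 40, 77]
Step 2: min=40 at 3
  Swap: [32, 40, 97, 52, 77]
Step 3: min=52 at 3
  Swap: [32, 40, 52, 97, 77]

After 3 steps: [32, 40, 52, 97, 77]


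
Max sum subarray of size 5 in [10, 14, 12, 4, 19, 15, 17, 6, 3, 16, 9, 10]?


[0:5]: 59
[1:6]: 64
[2:7]: 67
[3:8]: 61
[4:9]: 60
[5:10]: 57
[6:11]: 51
[7:12]: 44

Max: 67 at [2:7]


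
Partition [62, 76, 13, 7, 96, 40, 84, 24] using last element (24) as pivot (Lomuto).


Pivot: 24
  13 <= 24: swap -> [13, 76, 62, 7, 96, 40, 84, 24]
  7 <= 24: swap -> [13, 7, 62, 76, 96, 40, 84, 24]
Place pivot at 2: [13, 7, 24, 76, 96, 40, 84, 62]

Partitioned: [13, 7, 24, 76, 96, 40, 84, 62]


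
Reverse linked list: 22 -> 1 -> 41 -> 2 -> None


Step 1: curr=22, set curr.next=prev(None) | reversed so far: 22
Step 2: curr=1, set curr.next=prev(22) | reversed so far: 1 -> 22
Step 3: curr=41, set curr.next=prev(1) | reversed so far: 41 -> 1 -> 22
Step 4: curr=2, set curr.next=prev(41) | reversed so far: 2 -> 41 -> 1 -> 22

2 -> 41 -> 1 -> 22 -> None


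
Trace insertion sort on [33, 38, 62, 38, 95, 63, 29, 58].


Initial: [33, 38, 62, 38, 95, 63, 29, 58]
Insert 38: [33, 38, 62, 38, 95, 63, 29, 58]
Insert 62: [33, 38, 62, 38, 95, 63, 29, 58]
Insert 38: [33, 38, 38, 62, 95, 63, 29, 58]
Insert 95: [33, 38, 38, 62, 95, 63, 29, 58]
Insert 63: [33, 38, 38, 62, 63, 95, 29, 58]
Insert 29: [29, 33, 38, 38, 62, 63, 95, 58]
Insert 58: [29, 33, 38, 38, 58, 62, 63, 95]

Sorted: [29, 33, 38, 38, 58, 62, 63, 95]


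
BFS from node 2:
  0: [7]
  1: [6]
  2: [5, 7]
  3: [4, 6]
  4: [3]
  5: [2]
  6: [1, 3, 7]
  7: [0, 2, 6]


Visit 2, enqueue [5, 7]
Visit 5, enqueue []
Visit 7, enqueue [0, 6]
Visit 0, enqueue []
Visit 6, enqueue [1, 3]
Visit 1, enqueue []
Visit 3, enqueue [4]
Visit 4, enqueue []

BFS order: [2, 5, 7, 0, 6, 1, 3, 4]


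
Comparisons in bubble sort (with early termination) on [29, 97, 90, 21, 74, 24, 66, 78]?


Algorithm: bubble sort (with early termination)
Input: [29, 97, 90, 21, 74, 24, 66, 78]
Sorted: [21, 24, 29, 66, 74, 78, 90, 97]

25


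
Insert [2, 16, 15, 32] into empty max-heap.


Insert 2: [2]
Insert 16: [16, 2]
Insert 15: [16, 2, 15]
Insert 32: [32, 16, 15, 2]

Final heap: [32, 16, 15, 2]


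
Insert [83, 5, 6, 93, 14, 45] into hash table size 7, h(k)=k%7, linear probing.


Insert 83: h=6 -> slot 6
Insert 5: h=5 -> slot 5
Insert 6: h=6, 1 probes -> slot 0
Insert 93: h=2 -> slot 2
Insert 14: h=0, 1 probes -> slot 1
Insert 45: h=3 -> slot 3

Table: [6, 14, 93, 45, None, 5, 83]


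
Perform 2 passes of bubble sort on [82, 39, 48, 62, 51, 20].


Initial: [82, 39, 48, 62, 51, 20]
Pass 1: [39, 48, 62, 51, 20, 82] (5 swaps)
Pass 2: [39, 48, 51, 20, 62, 82] (2 swaps)

After 2 passes: [39, 48, 51, 20, 62, 82]


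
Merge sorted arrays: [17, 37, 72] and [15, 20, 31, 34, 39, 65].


Take 15 from B
Take 17 from A
Take 20 from B
Take 31 from B
Take 34 from B
Take 37 from A
Take 39 from B
Take 65 from B

Merged: [15, 17, 20, 31, 34, 37, 39, 65, 72]


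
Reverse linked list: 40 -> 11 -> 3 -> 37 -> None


Step 1: curr=40, set curr.next=prev(None) | reversed so far: 40
Step 2: curr=11, set curr.next=prev(40) | reversed so far: 11 -> 40
Step 3: curr=3, set curr.next=prev(11) | reversed so far: 3 -> 11 -> 40
Step 4: curr=37, set curr.next=prev(3) | reversed so far: 37 -> 3 -> 11 -> 40

37 -> 3 -> 11 -> 40 -> None


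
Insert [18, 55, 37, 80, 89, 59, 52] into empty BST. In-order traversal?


Insert 18: root
Insert 55: R from 18
Insert 37: R from 18 -> L from 55
Insert 80: R from 18 -> R from 55
Insert 89: R from 18 -> R from 55 -> R from 80
Insert 59: R from 18 -> R from 55 -> L from 80
Insert 52: R from 18 -> L from 55 -> R from 37

In-order: [18, 37, 52, 55, 59, 80, 89]


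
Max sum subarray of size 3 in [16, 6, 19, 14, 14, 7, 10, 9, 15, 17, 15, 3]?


[0:3]: 41
[1:4]: 39
[2:5]: 47
[3:6]: 35
[4:7]: 31
[5:8]: 26
[6:9]: 34
[7:10]: 41
[8:11]: 47
[9:12]: 35

Max: 47 at [2:5]


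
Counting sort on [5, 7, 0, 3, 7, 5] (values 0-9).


Input: [5, 7, 0, 3, 7, 5]
Counts: [1, 0, 0, 1, 0, 2, 0, 2, 0, 0]

Sorted: [0, 3, 5, 5, 7, 7]


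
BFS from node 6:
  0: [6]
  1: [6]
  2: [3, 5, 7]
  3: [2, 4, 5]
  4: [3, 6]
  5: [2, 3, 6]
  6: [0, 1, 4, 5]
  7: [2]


Visit 6, enqueue [0, 1, 4, 5]
Visit 0, enqueue []
Visit 1, enqueue []
Visit 4, enqueue [3]
Visit 5, enqueue [2]
Visit 3, enqueue []
Visit 2, enqueue [7]
Visit 7, enqueue []

BFS order: [6, 0, 1, 4, 5, 3, 2, 7]


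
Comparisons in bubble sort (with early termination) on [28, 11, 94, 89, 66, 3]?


Algorithm: bubble sort (with early termination)
Input: [28, 11, 94, 89, 66, 3]
Sorted: [3, 11, 28, 66, 89, 94]

15


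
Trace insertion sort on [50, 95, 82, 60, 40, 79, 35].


Initial: [50, 95, 82, 60, 40, 79, 35]
Insert 95: [50, 95, 82, 60, 40, 79, 35]
Insert 82: [50, 82, 95, 60, 40, 79, 35]
Insert 60: [50, 60, 82, 95, 40, 79, 35]
Insert 40: [40, 50, 60, 82, 95, 79, 35]
Insert 79: [40, 50, 60, 79, 82, 95, 35]
Insert 35: [35, 40, 50, 60, 79, 82, 95]

Sorted: [35, 40, 50, 60, 79, 82, 95]


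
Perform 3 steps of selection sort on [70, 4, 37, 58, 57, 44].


Initial: [70, 4, 37, 58, 57, 44]
Step 1: min=4 at 1
  Swap: [4, 70, 37, 58, 57, 44]
Step 2: min=37 at 2
  Swap: [4, 37, 70, 58, 57, 44]
Step 3: min=44 at 5
  Swap: [4, 37, 44, 58, 57, 70]

After 3 steps: [4, 37, 44, 58, 57, 70]


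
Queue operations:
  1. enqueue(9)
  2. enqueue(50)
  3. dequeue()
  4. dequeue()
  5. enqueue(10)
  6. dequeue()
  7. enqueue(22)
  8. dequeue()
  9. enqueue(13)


enqueue(9) -> [9]
enqueue(50) -> [9, 50]
dequeue()->9, [50]
dequeue()->50, []
enqueue(10) -> [10]
dequeue()->10, []
enqueue(22) -> [22]
dequeue()->22, []
enqueue(13) -> [13]

Final queue: [13]


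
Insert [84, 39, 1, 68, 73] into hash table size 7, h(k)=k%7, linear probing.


Insert 84: h=0 -> slot 0
Insert 39: h=4 -> slot 4
Insert 1: h=1 -> slot 1
Insert 68: h=5 -> slot 5
Insert 73: h=3 -> slot 3

Table: [84, 1, None, 73, 39, 68, None]


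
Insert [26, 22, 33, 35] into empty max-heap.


Insert 26: [26]
Insert 22: [26, 22]
Insert 33: [33, 22, 26]
Insert 35: [35, 33, 26, 22]

Final heap: [35, 33, 26, 22]


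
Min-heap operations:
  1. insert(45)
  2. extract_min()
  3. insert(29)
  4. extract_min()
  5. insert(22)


insert(45) -> [45]
extract_min()->45, []
insert(29) -> [29]
extract_min()->29, []
insert(22) -> [22]

Final heap: [22]


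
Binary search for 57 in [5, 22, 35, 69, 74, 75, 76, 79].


Step 1: lo=0, hi=7, mid=3, val=69
Step 2: lo=0, hi=2, mid=1, val=22
Step 3: lo=2, hi=2, mid=2, val=35

Not found


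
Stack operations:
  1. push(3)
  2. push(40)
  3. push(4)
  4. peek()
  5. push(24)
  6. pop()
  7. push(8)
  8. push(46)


push(3) -> [3]
push(40) -> [3, 40]
push(4) -> [3, 40, 4]
peek()->4
push(24) -> [3, 40, 4, 24]
pop()->24, [3, 40, 4]
push(8) -> [3, 40, 4, 8]
push(46) -> [3, 40, 4, 8, 46]

Final stack: [3, 40, 4, 8, 46]


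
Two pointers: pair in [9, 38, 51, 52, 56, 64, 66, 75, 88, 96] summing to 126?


lo=0(9)+hi=9(96)=105
lo=1(38)+hi=9(96)=134
lo=1(38)+hi=8(88)=126

Yes: 38+88=126


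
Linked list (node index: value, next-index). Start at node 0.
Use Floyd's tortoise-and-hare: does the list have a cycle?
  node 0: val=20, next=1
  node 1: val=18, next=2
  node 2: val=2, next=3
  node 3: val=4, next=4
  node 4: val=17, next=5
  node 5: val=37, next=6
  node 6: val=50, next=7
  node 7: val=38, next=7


Floyd's tortoise (slow, +1) and hare (fast, +2):
  init: slow=0, fast=0
  step 1: slow=1, fast=2
  step 2: slow=2, fast=4
  step 3: slow=3, fast=6
  step 4: slow=4, fast=7
  step 5: slow=5, fast=7
  step 6: slow=6, fast=7
  step 7: slow=7, fast=7
  slow == fast at node 7: cycle detected

Cycle: yes


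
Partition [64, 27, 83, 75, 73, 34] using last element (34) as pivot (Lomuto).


Pivot: 34
  27 <= 34: swap -> [27, 64, 83, 75, 73, 34]
Place pivot at 1: [27, 34, 83, 75, 73, 64]

Partitioned: [27, 34, 83, 75, 73, 64]


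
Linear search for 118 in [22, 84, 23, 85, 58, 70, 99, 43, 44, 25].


i=0: 22!=118
i=1: 84!=118
i=2: 23!=118
i=3: 85!=118
i=4: 58!=118
i=5: 70!=118
i=6: 99!=118
i=7: 43!=118
i=8: 44!=118
i=9: 25!=118

Not found, 10 comps


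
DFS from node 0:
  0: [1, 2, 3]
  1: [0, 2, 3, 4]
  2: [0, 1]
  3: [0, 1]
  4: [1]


Visit 0, push [3, 2, 1]
Visit 1, push [4, 3, 2]
Visit 2, push []
Visit 3, push []
Visit 4, push []

DFS order: [0, 1, 2, 3, 4]


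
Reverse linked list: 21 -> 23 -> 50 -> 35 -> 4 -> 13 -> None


Step 1: curr=21, set curr.next=prev(None) | reversed so far: 21
Step 2: curr=23, set curr.next=prev(21) | reversed so far: 23 -> 21
Step 3: curr=50, set curr.next=prev(23) | reversed so far: 50 -> 23 -> 21
Step 4: curr=35, set curr.next=prev(50) | reversed so far: 35 -> 50 -> 23 -> 21
Step 5: curr=4, set curr.next=prev(35) | reversed so far: 4 -> 35 -> 50 -> 23 -> 21
Step 6: curr=13, set curr.next=prev(4) | reversed so far: 13 -> 4 -> 35 -> 50 -> 23 -> 21

13 -> 4 -> 35 -> 50 -> 23 -> 21 -> None


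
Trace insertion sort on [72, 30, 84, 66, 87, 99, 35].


Initial: [72, 30, 84, 66, 87, 99, 35]
Insert 30: [30, 72, 84, 66, 87, 99, 35]
Insert 84: [30, 72, 84, 66, 87, 99, 35]
Insert 66: [30, 66, 72, 84, 87, 99, 35]
Insert 87: [30, 66, 72, 84, 87, 99, 35]
Insert 99: [30, 66, 72, 84, 87, 99, 35]
Insert 35: [30, 35, 66, 72, 84, 87, 99]

Sorted: [30, 35, 66, 72, 84, 87, 99]


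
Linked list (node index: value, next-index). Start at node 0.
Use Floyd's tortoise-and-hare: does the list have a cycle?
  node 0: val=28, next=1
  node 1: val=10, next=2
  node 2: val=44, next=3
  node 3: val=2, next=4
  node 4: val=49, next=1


Floyd's tortoise (slow, +1) and hare (fast, +2):
  init: slow=0, fast=0
  step 1: slow=1, fast=2
  step 2: slow=2, fast=4
  step 3: slow=3, fast=2
  step 4: slow=4, fast=4
  slow == fast at node 4: cycle detected

Cycle: yes


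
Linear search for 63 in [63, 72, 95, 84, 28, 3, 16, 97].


i=0: 63==63 found!

Found at 0, 1 comps


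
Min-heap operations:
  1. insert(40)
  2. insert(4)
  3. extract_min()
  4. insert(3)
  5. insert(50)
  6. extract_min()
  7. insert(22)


insert(40) -> [40]
insert(4) -> [4, 40]
extract_min()->4, [40]
insert(3) -> [3, 40]
insert(50) -> [3, 40, 50]
extract_min()->3, [40, 50]
insert(22) -> [22, 50, 40]

Final heap: [22, 50, 40]


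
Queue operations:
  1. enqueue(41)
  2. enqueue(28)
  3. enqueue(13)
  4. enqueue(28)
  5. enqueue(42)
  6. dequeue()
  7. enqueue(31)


enqueue(41) -> [41]
enqueue(28) -> [41, 28]
enqueue(13) -> [41, 28, 13]
enqueue(28) -> [41, 28, 13, 28]
enqueue(42) -> [41, 28, 13, 28, 42]
dequeue()->41, [28, 13, 28, 42]
enqueue(31) -> [28, 13, 28, 42, 31]

Final queue: [28, 13, 28, 42, 31]


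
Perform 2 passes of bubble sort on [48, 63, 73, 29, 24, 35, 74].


Initial: [48, 63, 73, 29, 24, 35, 74]
Pass 1: [48, 63, 29, 24, 35, 73, 74] (3 swaps)
Pass 2: [48, 29, 24, 35, 63, 73, 74] (3 swaps)

After 2 passes: [48, 29, 24, 35, 63, 73, 74]


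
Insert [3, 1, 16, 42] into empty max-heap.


Insert 3: [3]
Insert 1: [3, 1]
Insert 16: [16, 1, 3]
Insert 42: [42, 16, 3, 1]

Final heap: [42, 16, 3, 1]


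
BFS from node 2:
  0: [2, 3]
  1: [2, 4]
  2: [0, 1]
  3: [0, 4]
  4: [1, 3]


Visit 2, enqueue [0, 1]
Visit 0, enqueue [3]
Visit 1, enqueue [4]
Visit 3, enqueue []
Visit 4, enqueue []

BFS order: [2, 0, 1, 3, 4]


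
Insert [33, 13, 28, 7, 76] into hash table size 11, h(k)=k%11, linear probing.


Insert 33: h=0 -> slot 0
Insert 13: h=2 -> slot 2
Insert 28: h=6 -> slot 6
Insert 7: h=7 -> slot 7
Insert 76: h=10 -> slot 10

Table: [33, None, 13, None, None, None, 28, 7, None, None, 76]


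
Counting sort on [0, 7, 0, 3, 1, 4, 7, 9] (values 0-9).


Input: [0, 7, 0, 3, 1, 4, 7, 9]
Counts: [2, 1, 0, 1, 1, 0, 0, 2, 0, 1]

Sorted: [0, 0, 1, 3, 4, 7, 7, 9]


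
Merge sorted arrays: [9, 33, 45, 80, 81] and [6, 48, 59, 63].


Take 6 from B
Take 9 from A
Take 33 from A
Take 45 from A
Take 48 from B
Take 59 from B
Take 63 from B

Merged: [6, 9, 33, 45, 48, 59, 63, 80, 81]


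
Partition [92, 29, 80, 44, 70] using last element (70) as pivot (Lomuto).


Pivot: 70
  29 <= 70: swap -> [29, 92, 80, 44, 70]
  44 <= 70: swap -> [29, 44, 80, 92, 70]
Place pivot at 2: [29, 44, 70, 92, 80]

Partitioned: [29, 44, 70, 92, 80]


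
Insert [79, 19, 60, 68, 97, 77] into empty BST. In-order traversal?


Insert 79: root
Insert 19: L from 79
Insert 60: L from 79 -> R from 19
Insert 68: L from 79 -> R from 19 -> R from 60
Insert 97: R from 79
Insert 77: L from 79 -> R from 19 -> R from 60 -> R from 68

In-order: [19, 60, 68, 77, 79, 97]


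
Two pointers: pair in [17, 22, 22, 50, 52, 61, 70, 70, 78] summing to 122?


lo=0(17)+hi=8(78)=95
lo=1(22)+hi=8(78)=100
lo=2(22)+hi=8(78)=100
lo=3(50)+hi=8(78)=128
lo=3(50)+hi=7(70)=120
lo=4(52)+hi=7(70)=122

Yes: 52+70=122


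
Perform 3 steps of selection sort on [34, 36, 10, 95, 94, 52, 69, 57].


Initial: [34, 36, 10, 95, 94, 52, 69, 57]
Step 1: min=10 at 2
  Swap: [10, 36, 34, 95, 94, 52, 69, 57]
Step 2: min=34 at 2
  Swap: [10, 34, 36, 95, 94, 52, 69, 57]
Step 3: min=36 at 2
  Swap: [10, 34, 36, 95, 94, 52, 69, 57]

After 3 steps: [10, 34, 36, 95, 94, 52, 69, 57]


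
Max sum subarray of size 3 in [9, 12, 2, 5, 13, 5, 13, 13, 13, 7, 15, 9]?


[0:3]: 23
[1:4]: 19
[2:5]: 20
[3:6]: 23
[4:7]: 31
[5:8]: 31
[6:9]: 39
[7:10]: 33
[8:11]: 35
[9:12]: 31

Max: 39 at [6:9]


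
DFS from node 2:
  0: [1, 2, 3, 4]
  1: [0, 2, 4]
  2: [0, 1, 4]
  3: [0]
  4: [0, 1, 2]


Visit 2, push [4, 1, 0]
Visit 0, push [4, 3, 1]
Visit 1, push [4]
Visit 4, push []
Visit 3, push []

DFS order: [2, 0, 1, 4, 3]


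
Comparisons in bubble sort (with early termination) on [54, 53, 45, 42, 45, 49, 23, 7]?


Algorithm: bubble sort (with early termination)
Input: [54, 53, 45, 42, 45, 49, 23, 7]
Sorted: [7, 23, 42, 45, 45, 49, 53, 54]

28


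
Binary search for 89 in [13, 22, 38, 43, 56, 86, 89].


Step 1: lo=0, hi=6, mid=3, val=43
Step 2: lo=4, hi=6, mid=5, val=86
Step 3: lo=6, hi=6, mid=6, val=89

Found at index 6


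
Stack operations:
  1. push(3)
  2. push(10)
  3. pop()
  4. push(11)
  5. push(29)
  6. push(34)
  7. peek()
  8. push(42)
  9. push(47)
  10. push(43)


push(3) -> [3]
push(10) -> [3, 10]
pop()->10, [3]
push(11) -> [3, 11]
push(29) -> [3, 11, 29]
push(34) -> [3, 11, 29, 34]
peek()->34
push(42) -> [3, 11, 29, 34, 42]
push(47) -> [3, 11, 29, 34, 42, 47]
push(43) -> [3, 11, 29, 34, 42, 47, 43]

Final stack: [3, 11, 29, 34, 42, 47, 43]


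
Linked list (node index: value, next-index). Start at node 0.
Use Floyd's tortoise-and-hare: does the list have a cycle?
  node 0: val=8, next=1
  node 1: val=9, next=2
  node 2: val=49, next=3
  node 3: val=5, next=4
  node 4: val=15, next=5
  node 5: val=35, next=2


Floyd's tortoise (slow, +1) and hare (fast, +2):
  init: slow=0, fast=0
  step 1: slow=1, fast=2
  step 2: slow=2, fast=4
  step 3: slow=3, fast=2
  step 4: slow=4, fast=4
  slow == fast at node 4: cycle detected

Cycle: yes


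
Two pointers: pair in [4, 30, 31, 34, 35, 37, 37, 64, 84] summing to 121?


lo=0(4)+hi=8(84)=88
lo=1(30)+hi=8(84)=114
lo=2(31)+hi=8(84)=115
lo=3(34)+hi=8(84)=118
lo=4(35)+hi=8(84)=119
lo=5(37)+hi=8(84)=121

Yes: 37+84=121


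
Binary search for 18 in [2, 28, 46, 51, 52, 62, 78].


Step 1: lo=0, hi=6, mid=3, val=51
Step 2: lo=0, hi=2, mid=1, val=28
Step 3: lo=0, hi=0, mid=0, val=2

Not found


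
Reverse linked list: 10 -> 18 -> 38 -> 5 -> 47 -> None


Step 1: curr=10, set curr.next=prev(None) | reversed so far: 10
Step 2: curr=18, set curr.next=prev(10) | reversed so far: 18 -> 10
Step 3: curr=38, set curr.next=prev(18) | reversed so far: 38 -> 18 -> 10
Step 4: curr=5, set curr.next=prev(38) | reversed so far: 5 -> 38 -> 18 -> 10
Step 5: curr=47, set curr.next=prev(5) | reversed so far: 47 -> 5 -> 38 -> 18 -> 10

47 -> 5 -> 38 -> 18 -> 10 -> None


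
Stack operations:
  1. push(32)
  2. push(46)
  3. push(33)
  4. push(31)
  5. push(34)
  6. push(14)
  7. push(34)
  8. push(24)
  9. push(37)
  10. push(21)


push(32) -> [32]
push(46) -> [32, 46]
push(33) -> [32, 46, 33]
push(31) -> [32, 46, 33, 31]
push(34) -> [32, 46, 33, 31, 34]
push(14) -> [32, 46, 33, 31, 34, 14]
push(34) -> [32, 46, 33, 31, 34, 14, 34]
push(24) -> [32, 46, 33, 31, 34, 14, 34, 24]
push(37) -> [32, 46, 33, 31, 34, 14, 34, 24, 37]
push(21) -> [32, 46, 33, 31, 34, 14, 34, 24, 37, 21]

Final stack: [32, 46, 33, 31, 34, 14, 34, 24, 37, 21]


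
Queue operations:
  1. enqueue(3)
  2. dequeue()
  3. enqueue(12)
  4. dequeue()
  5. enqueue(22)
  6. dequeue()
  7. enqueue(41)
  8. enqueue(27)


enqueue(3) -> [3]
dequeue()->3, []
enqueue(12) -> [12]
dequeue()->12, []
enqueue(22) -> [22]
dequeue()->22, []
enqueue(41) -> [41]
enqueue(27) -> [41, 27]

Final queue: [41, 27]


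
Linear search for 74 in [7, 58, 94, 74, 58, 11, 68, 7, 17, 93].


i=0: 7!=74
i=1: 58!=74
i=2: 94!=74
i=3: 74==74 found!

Found at 3, 4 comps


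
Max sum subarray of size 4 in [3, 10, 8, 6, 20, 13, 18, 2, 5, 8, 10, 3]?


[0:4]: 27
[1:5]: 44
[2:6]: 47
[3:7]: 57
[4:8]: 53
[5:9]: 38
[6:10]: 33
[7:11]: 25
[8:12]: 26

Max: 57 at [3:7]


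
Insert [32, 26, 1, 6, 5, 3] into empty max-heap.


Insert 32: [32]
Insert 26: [32, 26]
Insert 1: [32, 26, 1]
Insert 6: [32, 26, 1, 6]
Insert 5: [32, 26, 1, 6, 5]
Insert 3: [32, 26, 3, 6, 5, 1]

Final heap: [32, 26, 3, 6, 5, 1]


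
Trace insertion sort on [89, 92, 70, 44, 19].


Initial: [89, 92, 70, 44, 19]
Insert 92: [89, 92, 70, 44, 19]
Insert 70: [70, 89, 92, 44, 19]
Insert 44: [44, 70, 89, 92, 19]
Insert 19: [19, 44, 70, 89, 92]

Sorted: [19, 44, 70, 89, 92]


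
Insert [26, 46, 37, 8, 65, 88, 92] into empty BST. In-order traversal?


Insert 26: root
Insert 46: R from 26
Insert 37: R from 26 -> L from 46
Insert 8: L from 26
Insert 65: R from 26 -> R from 46
Insert 88: R from 26 -> R from 46 -> R from 65
Insert 92: R from 26 -> R from 46 -> R from 65 -> R from 88

In-order: [8, 26, 37, 46, 65, 88, 92]


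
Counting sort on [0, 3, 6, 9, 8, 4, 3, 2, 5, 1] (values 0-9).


Input: [0, 3, 6, 9, 8, 4, 3, 2, 5, 1]
Counts: [1, 1, 1, 2, 1, 1, 1, 0, 1, 1]

Sorted: [0, 1, 2, 3, 3, 4, 5, 6, 8, 9]


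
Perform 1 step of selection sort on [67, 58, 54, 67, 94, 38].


Initial: [67, 58, 54, 67, 94, 38]
Step 1: min=38 at 5
  Swap: [38, 58, 54, 67, 94, 67]

After 1 step: [38, 58, 54, 67, 94, 67]


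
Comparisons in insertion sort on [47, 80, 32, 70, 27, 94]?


Algorithm: insertion sort
Input: [47, 80, 32, 70, 27, 94]
Sorted: [27, 32, 47, 70, 80, 94]

10


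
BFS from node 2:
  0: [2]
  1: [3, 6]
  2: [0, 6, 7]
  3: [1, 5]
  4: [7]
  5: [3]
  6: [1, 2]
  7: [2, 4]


Visit 2, enqueue [0, 6, 7]
Visit 0, enqueue []
Visit 6, enqueue [1]
Visit 7, enqueue [4]
Visit 1, enqueue [3]
Visit 4, enqueue []
Visit 3, enqueue [5]
Visit 5, enqueue []

BFS order: [2, 0, 6, 7, 1, 4, 3, 5]


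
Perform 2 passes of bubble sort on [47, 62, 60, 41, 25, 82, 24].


Initial: [47, 62, 60, 41, 25, 82, 24]
Pass 1: [47, 60, 41, 25, 62, 24, 82] (4 swaps)
Pass 2: [47, 41, 25, 60, 24, 62, 82] (3 swaps)

After 2 passes: [47, 41, 25, 60, 24, 62, 82]


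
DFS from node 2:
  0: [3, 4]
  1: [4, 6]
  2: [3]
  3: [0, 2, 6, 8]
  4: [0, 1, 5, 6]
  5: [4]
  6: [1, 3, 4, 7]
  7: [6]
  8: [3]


Visit 2, push [3]
Visit 3, push [8, 6, 0]
Visit 0, push [4]
Visit 4, push [6, 5, 1]
Visit 1, push [6]
Visit 6, push [7]
Visit 7, push []
Visit 5, push []
Visit 8, push []

DFS order: [2, 3, 0, 4, 1, 6, 7, 5, 8]


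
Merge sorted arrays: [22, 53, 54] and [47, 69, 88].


Take 22 from A
Take 47 from B
Take 53 from A
Take 54 from A

Merged: [22, 47, 53, 54, 69, 88]


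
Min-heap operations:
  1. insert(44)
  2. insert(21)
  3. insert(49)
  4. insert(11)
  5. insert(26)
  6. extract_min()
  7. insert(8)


insert(44) -> [44]
insert(21) -> [21, 44]
insert(49) -> [21, 44, 49]
insert(11) -> [11, 21, 49, 44]
insert(26) -> [11, 21, 49, 44, 26]
extract_min()->11, [21, 26, 49, 44]
insert(8) -> [8, 21, 49, 44, 26]

Final heap: [8, 21, 49, 44, 26]


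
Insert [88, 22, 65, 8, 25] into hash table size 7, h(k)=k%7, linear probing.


Insert 88: h=4 -> slot 4
Insert 22: h=1 -> slot 1
Insert 65: h=2 -> slot 2
Insert 8: h=1, 2 probes -> slot 3
Insert 25: h=4, 1 probes -> slot 5

Table: [None, 22, 65, 8, 88, 25, None]


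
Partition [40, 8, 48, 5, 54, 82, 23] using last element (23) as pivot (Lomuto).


Pivot: 23
  8 <= 23: swap -> [8, 40, 48, 5, 54, 82, 23]
  5 <= 23: swap -> [8, 5, 48, 40, 54, 82, 23]
Place pivot at 2: [8, 5, 23, 40, 54, 82, 48]

Partitioned: [8, 5, 23, 40, 54, 82, 48]


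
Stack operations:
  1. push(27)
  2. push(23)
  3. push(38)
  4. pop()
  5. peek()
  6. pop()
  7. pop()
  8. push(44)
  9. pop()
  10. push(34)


push(27) -> [27]
push(23) -> [27, 23]
push(38) -> [27, 23, 38]
pop()->38, [27, 23]
peek()->23
pop()->23, [27]
pop()->27, []
push(44) -> [44]
pop()->44, []
push(34) -> [34]

Final stack: [34]


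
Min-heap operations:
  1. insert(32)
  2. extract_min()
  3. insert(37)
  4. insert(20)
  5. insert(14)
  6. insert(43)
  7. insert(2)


insert(32) -> [32]
extract_min()->32, []
insert(37) -> [37]
insert(20) -> [20, 37]
insert(14) -> [14, 37, 20]
insert(43) -> [14, 37, 20, 43]
insert(2) -> [2, 14, 20, 43, 37]

Final heap: [2, 14, 20, 43, 37]


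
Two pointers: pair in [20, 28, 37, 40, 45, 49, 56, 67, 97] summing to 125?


lo=0(20)+hi=8(97)=117
lo=1(28)+hi=8(97)=125

Yes: 28+97=125


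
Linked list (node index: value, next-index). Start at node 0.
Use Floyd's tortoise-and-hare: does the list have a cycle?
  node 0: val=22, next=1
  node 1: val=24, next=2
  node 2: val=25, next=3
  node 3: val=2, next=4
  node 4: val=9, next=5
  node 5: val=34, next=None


Floyd's tortoise (slow, +1) and hare (fast, +2):
  init: slow=0, fast=0
  step 1: slow=1, fast=2
  step 2: slow=2, fast=4
  step 3: fast 4->5->None, no cycle

Cycle: no


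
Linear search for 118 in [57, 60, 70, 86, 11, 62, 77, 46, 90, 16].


i=0: 57!=118
i=1: 60!=118
i=2: 70!=118
i=3: 86!=118
i=4: 11!=118
i=5: 62!=118
i=6: 77!=118
i=7: 46!=118
i=8: 90!=118
i=9: 16!=118

Not found, 10 comps


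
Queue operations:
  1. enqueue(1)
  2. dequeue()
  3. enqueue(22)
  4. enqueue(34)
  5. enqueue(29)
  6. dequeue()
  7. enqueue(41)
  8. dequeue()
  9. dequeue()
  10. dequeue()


enqueue(1) -> [1]
dequeue()->1, []
enqueue(22) -> [22]
enqueue(34) -> [22, 34]
enqueue(29) -> [22, 34, 29]
dequeue()->22, [34, 29]
enqueue(41) -> [34, 29, 41]
dequeue()->34, [29, 41]
dequeue()->29, [41]
dequeue()->41, []

Final queue: []


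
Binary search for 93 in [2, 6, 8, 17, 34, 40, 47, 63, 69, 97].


Step 1: lo=0, hi=9, mid=4, val=34
Step 2: lo=5, hi=9, mid=7, val=63
Step 3: lo=8, hi=9, mid=8, val=69
Step 4: lo=9, hi=9, mid=9, val=97

Not found


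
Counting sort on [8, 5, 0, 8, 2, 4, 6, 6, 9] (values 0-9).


Input: [8, 5, 0, 8, 2, 4, 6, 6, 9]
Counts: [1, 0, 1, 0, 1, 1, 2, 0, 2, 1]

Sorted: [0, 2, 4, 5, 6, 6, 8, 8, 9]


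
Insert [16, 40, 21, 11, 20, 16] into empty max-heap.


Insert 16: [16]
Insert 40: [40, 16]
Insert 21: [40, 16, 21]
Insert 11: [40, 16, 21, 11]
Insert 20: [40, 20, 21, 11, 16]
Insert 16: [40, 20, 21, 11, 16, 16]

Final heap: [40, 20, 21, 11, 16, 16]


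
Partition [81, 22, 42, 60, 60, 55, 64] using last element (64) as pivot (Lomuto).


Pivot: 64
  22 <= 64: swap -> [22, 81, 42, 60, 60, 55, 64]
  42 <= 64: swap -> [22, 42, 81, 60, 60, 55, 64]
  60 <= 64: swap -> [22, 42, 60, 81, 60, 55, 64]
  60 <= 64: swap -> [22, 42, 60, 60, 81, 55, 64]
  55 <= 64: swap -> [22, 42, 60, 60, 55, 81, 64]
Place pivot at 5: [22, 42, 60, 60, 55, 64, 81]

Partitioned: [22, 42, 60, 60, 55, 64, 81]


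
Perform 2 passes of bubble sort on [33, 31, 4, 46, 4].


Initial: [33, 31, 4, 46, 4]
Pass 1: [31, 4, 33, 4, 46] (3 swaps)
Pass 2: [4, 31, 4, 33, 46] (2 swaps)

After 2 passes: [4, 31, 4, 33, 46]


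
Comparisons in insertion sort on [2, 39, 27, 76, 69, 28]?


Algorithm: insertion sort
Input: [2, 39, 27, 76, 69, 28]
Sorted: [2, 27, 28, 39, 69, 76]

10


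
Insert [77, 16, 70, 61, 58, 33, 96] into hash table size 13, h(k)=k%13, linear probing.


Insert 77: h=12 -> slot 12
Insert 16: h=3 -> slot 3
Insert 70: h=5 -> slot 5
Insert 61: h=9 -> slot 9
Insert 58: h=6 -> slot 6
Insert 33: h=7 -> slot 7
Insert 96: h=5, 3 probes -> slot 8

Table: [None, None, None, 16, None, 70, 58, 33, 96, 61, None, None, 77]


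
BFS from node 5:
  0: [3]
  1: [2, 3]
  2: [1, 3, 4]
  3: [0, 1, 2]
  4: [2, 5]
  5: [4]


Visit 5, enqueue [4]
Visit 4, enqueue [2]
Visit 2, enqueue [1, 3]
Visit 1, enqueue []
Visit 3, enqueue [0]
Visit 0, enqueue []

BFS order: [5, 4, 2, 1, 3, 0]


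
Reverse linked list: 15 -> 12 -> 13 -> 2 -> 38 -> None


Step 1: curr=15, set curr.next=prev(None) | reversed so far: 15
Step 2: curr=12, set curr.next=prev(15) | reversed so far: 12 -> 15
Step 3: curr=13, set curr.next=prev(12) | reversed so far: 13 -> 12 -> 15
Step 4: curr=2, set curr.next=prev(13) | reversed so far: 2 -> 13 -> 12 -> 15
Step 5: curr=38, set curr.next=prev(2) | reversed so far: 38 -> 2 -> 13 -> 12 -> 15

38 -> 2 -> 13 -> 12 -> 15 -> None


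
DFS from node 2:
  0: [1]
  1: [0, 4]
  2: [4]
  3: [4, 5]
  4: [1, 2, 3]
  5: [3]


Visit 2, push [4]
Visit 4, push [3, 1]
Visit 1, push [0]
Visit 0, push []
Visit 3, push [5]
Visit 5, push []

DFS order: [2, 4, 1, 0, 3, 5]


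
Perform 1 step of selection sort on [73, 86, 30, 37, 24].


Initial: [73, 86, 30, 37, 24]
Step 1: min=24 at 4
  Swap: [24, 86, 30, 37, 73]

After 1 step: [24, 86, 30, 37, 73]


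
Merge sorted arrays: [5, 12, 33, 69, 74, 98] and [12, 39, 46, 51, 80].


Take 5 from A
Take 12 from A
Take 12 from B
Take 33 from A
Take 39 from B
Take 46 from B
Take 51 from B
Take 69 from A
Take 74 from A
Take 80 from B

Merged: [5, 12, 12, 33, 39, 46, 51, 69, 74, 80, 98]


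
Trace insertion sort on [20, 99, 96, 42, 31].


Initial: [20, 99, 96, 42, 31]
Insert 99: [20, 99, 96, 42, 31]
Insert 96: [20, 96, 99, 42, 31]
Insert 42: [20, 42, 96, 99, 31]
Insert 31: [20, 31, 42, 96, 99]

Sorted: [20, 31, 42, 96, 99]


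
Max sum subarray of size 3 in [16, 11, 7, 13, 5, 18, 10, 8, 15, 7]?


[0:3]: 34
[1:4]: 31
[2:5]: 25
[3:6]: 36
[4:7]: 33
[5:8]: 36
[6:9]: 33
[7:10]: 30

Max: 36 at [3:6]


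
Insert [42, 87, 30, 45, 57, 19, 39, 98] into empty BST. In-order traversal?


Insert 42: root
Insert 87: R from 42
Insert 30: L from 42
Insert 45: R from 42 -> L from 87
Insert 57: R from 42 -> L from 87 -> R from 45
Insert 19: L from 42 -> L from 30
Insert 39: L from 42 -> R from 30
Insert 98: R from 42 -> R from 87

In-order: [19, 30, 39, 42, 45, 57, 87, 98]


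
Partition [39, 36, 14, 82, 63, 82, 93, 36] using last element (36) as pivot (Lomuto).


Pivot: 36
  36 <= 36: swap -> [36, 39, 14, 82, 63, 82, 93, 36]
  14 <= 36: swap -> [36, 14, 39, 82, 63, 82, 93, 36]
Place pivot at 2: [36, 14, 36, 82, 63, 82, 93, 39]

Partitioned: [36, 14, 36, 82, 63, 82, 93, 39]


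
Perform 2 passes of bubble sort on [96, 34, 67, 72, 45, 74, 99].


Initial: [96, 34, 67, 72, 45, 74, 99]
Pass 1: [34, 67, 72, 45, 74, 96, 99] (5 swaps)
Pass 2: [34, 67, 45, 72, 74, 96, 99] (1 swaps)

After 2 passes: [34, 67, 45, 72, 74, 96, 99]


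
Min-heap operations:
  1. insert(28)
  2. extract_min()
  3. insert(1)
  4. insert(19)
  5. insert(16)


insert(28) -> [28]
extract_min()->28, []
insert(1) -> [1]
insert(19) -> [1, 19]
insert(16) -> [1, 19, 16]

Final heap: [1, 19, 16]


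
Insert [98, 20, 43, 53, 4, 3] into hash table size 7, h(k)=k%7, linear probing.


Insert 98: h=0 -> slot 0
Insert 20: h=6 -> slot 6
Insert 43: h=1 -> slot 1
Insert 53: h=4 -> slot 4
Insert 4: h=4, 1 probes -> slot 5
Insert 3: h=3 -> slot 3

Table: [98, 43, None, 3, 53, 4, 20]


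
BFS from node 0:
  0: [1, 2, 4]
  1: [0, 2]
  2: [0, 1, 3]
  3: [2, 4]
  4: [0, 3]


Visit 0, enqueue [1, 2, 4]
Visit 1, enqueue []
Visit 2, enqueue [3]
Visit 4, enqueue []
Visit 3, enqueue []

BFS order: [0, 1, 2, 4, 3]


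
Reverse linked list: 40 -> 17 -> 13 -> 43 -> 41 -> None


Step 1: curr=40, set curr.next=prev(None) | reversed so far: 40
Step 2: curr=17, set curr.next=prev(40) | reversed so far: 17 -> 40
Step 3: curr=13, set curr.next=prev(17) | reversed so far: 13 -> 17 -> 40
Step 4: curr=43, set curr.next=prev(13) | reversed so far: 43 -> 13 -> 17 -> 40
Step 5: curr=41, set curr.next=prev(43) | reversed so far: 41 -> 43 -> 13 -> 17 -> 40

41 -> 43 -> 13 -> 17 -> 40 -> None


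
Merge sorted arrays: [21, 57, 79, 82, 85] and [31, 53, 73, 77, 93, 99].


Take 21 from A
Take 31 from B
Take 53 from B
Take 57 from A
Take 73 from B
Take 77 from B
Take 79 from A
Take 82 from A
Take 85 from A

Merged: [21, 31, 53, 57, 73, 77, 79, 82, 85, 93, 99]


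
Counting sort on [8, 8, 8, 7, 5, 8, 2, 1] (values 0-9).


Input: [8, 8, 8, 7, 5, 8, 2, 1]
Counts: [0, 1, 1, 0, 0, 1, 0, 1, 4, 0]

Sorted: [1, 2, 5, 7, 8, 8, 8, 8]


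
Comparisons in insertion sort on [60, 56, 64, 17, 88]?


Algorithm: insertion sort
Input: [60, 56, 64, 17, 88]
Sorted: [17, 56, 60, 64, 88]

6


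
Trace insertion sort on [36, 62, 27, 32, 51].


Initial: [36, 62, 27, 32, 51]
Insert 62: [36, 62, 27, 32, 51]
Insert 27: [27, 36, 62, 32, 51]
Insert 32: [27, 32, 36, 62, 51]
Insert 51: [27, 32, 36, 51, 62]

Sorted: [27, 32, 36, 51, 62]


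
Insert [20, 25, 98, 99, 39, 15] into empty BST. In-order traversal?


Insert 20: root
Insert 25: R from 20
Insert 98: R from 20 -> R from 25
Insert 99: R from 20 -> R from 25 -> R from 98
Insert 39: R from 20 -> R from 25 -> L from 98
Insert 15: L from 20

In-order: [15, 20, 25, 39, 98, 99]


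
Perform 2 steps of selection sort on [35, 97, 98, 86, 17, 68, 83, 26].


Initial: [35, 97, 98, 86, 17, 68, 83, 26]
Step 1: min=17 at 4
  Swap: [17, 97, 98, 86, 35, 68, 83, 26]
Step 2: min=26 at 7
  Swap: [17, 26, 98, 86, 35, 68, 83, 97]

After 2 steps: [17, 26, 98, 86, 35, 68, 83, 97]


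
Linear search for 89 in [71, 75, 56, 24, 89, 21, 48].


i=0: 71!=89
i=1: 75!=89
i=2: 56!=89
i=3: 24!=89
i=4: 89==89 found!

Found at 4, 5 comps


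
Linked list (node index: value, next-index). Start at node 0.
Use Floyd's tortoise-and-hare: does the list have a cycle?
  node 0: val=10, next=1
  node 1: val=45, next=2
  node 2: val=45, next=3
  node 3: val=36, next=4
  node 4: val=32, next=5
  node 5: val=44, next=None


Floyd's tortoise (slow, +1) and hare (fast, +2):
  init: slow=0, fast=0
  step 1: slow=1, fast=2
  step 2: slow=2, fast=4
  step 3: fast 4->5->None, no cycle

Cycle: no


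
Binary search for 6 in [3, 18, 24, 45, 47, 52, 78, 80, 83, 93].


Step 1: lo=0, hi=9, mid=4, val=47
Step 2: lo=0, hi=3, mid=1, val=18
Step 3: lo=0, hi=0, mid=0, val=3

Not found


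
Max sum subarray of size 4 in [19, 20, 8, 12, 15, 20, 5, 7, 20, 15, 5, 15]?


[0:4]: 59
[1:5]: 55
[2:6]: 55
[3:7]: 52
[4:8]: 47
[5:9]: 52
[6:10]: 47
[7:11]: 47
[8:12]: 55

Max: 59 at [0:4]


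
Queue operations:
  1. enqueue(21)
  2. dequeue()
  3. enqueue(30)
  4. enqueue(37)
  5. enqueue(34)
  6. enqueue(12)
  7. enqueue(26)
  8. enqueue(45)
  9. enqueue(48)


enqueue(21) -> [21]
dequeue()->21, []
enqueue(30) -> [30]
enqueue(37) -> [30, 37]
enqueue(34) -> [30, 37, 34]
enqueue(12) -> [30, 37, 34, 12]
enqueue(26) -> [30, 37, 34, 12, 26]
enqueue(45) -> [30, 37, 34, 12, 26, 45]
enqueue(48) -> [30, 37, 34, 12, 26, 45, 48]

Final queue: [30, 37, 34, 12, 26, 45, 48]


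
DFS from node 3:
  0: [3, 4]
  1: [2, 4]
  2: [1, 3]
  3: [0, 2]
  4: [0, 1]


Visit 3, push [2, 0]
Visit 0, push [4]
Visit 4, push [1]
Visit 1, push [2]
Visit 2, push []

DFS order: [3, 0, 4, 1, 2]


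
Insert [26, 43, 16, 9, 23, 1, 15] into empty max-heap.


Insert 26: [26]
Insert 43: [43, 26]
Insert 16: [43, 26, 16]
Insert 9: [43, 26, 16, 9]
Insert 23: [43, 26, 16, 9, 23]
Insert 1: [43, 26, 16, 9, 23, 1]
Insert 15: [43, 26, 16, 9, 23, 1, 15]

Final heap: [43, 26, 16, 9, 23, 1, 15]


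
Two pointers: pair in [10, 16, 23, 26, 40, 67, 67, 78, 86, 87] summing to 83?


lo=0(10)+hi=9(87)=97
lo=0(10)+hi=8(86)=96
lo=0(10)+hi=7(78)=88
lo=0(10)+hi=6(67)=77
lo=1(16)+hi=6(67)=83

Yes: 16+67=83


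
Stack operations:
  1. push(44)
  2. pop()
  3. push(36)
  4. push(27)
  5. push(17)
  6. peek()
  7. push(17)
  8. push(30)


push(44) -> [44]
pop()->44, []
push(36) -> [36]
push(27) -> [36, 27]
push(17) -> [36, 27, 17]
peek()->17
push(17) -> [36, 27, 17, 17]
push(30) -> [36, 27, 17, 17, 30]

Final stack: [36, 27, 17, 17, 30]


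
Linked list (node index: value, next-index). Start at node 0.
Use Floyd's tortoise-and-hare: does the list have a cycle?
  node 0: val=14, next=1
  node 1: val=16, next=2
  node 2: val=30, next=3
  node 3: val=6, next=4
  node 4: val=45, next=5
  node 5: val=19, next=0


Floyd's tortoise (slow, +1) and hare (fast, +2):
  init: slow=0, fast=0
  step 1: slow=1, fast=2
  step 2: slow=2, fast=4
  step 3: slow=3, fast=0
  step 4: slow=4, fast=2
  step 5: slow=5, fast=4
  step 6: slow=0, fast=0
  slow == fast at node 0: cycle detected

Cycle: yes


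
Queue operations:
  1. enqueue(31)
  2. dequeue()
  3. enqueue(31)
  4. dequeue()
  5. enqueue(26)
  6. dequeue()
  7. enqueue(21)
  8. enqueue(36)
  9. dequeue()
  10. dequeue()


enqueue(31) -> [31]
dequeue()->31, []
enqueue(31) -> [31]
dequeue()->31, []
enqueue(26) -> [26]
dequeue()->26, []
enqueue(21) -> [21]
enqueue(36) -> [21, 36]
dequeue()->21, [36]
dequeue()->36, []

Final queue: []


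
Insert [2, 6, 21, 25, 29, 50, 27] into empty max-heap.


Insert 2: [2]
Insert 6: [6, 2]
Insert 21: [21, 2, 6]
Insert 25: [25, 21, 6, 2]
Insert 29: [29, 25, 6, 2, 21]
Insert 50: [50, 25, 29, 2, 21, 6]
Insert 27: [50, 25, 29, 2, 21, 6, 27]

Final heap: [50, 25, 29, 2, 21, 6, 27]


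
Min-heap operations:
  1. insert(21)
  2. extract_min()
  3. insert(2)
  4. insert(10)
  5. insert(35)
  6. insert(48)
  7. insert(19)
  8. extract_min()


insert(21) -> [21]
extract_min()->21, []
insert(2) -> [2]
insert(10) -> [2, 10]
insert(35) -> [2, 10, 35]
insert(48) -> [2, 10, 35, 48]
insert(19) -> [2, 10, 35, 48, 19]
extract_min()->2, [10, 19, 35, 48]

Final heap: [10, 19, 35, 48]


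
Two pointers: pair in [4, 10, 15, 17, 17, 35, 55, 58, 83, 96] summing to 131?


lo=0(4)+hi=9(96)=100
lo=1(10)+hi=9(96)=106
lo=2(15)+hi=9(96)=111
lo=3(17)+hi=9(96)=113
lo=4(17)+hi=9(96)=113
lo=5(35)+hi=9(96)=131

Yes: 35+96=131


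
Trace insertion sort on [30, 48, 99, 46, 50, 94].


Initial: [30, 48, 99, 46, 50, 94]
Insert 48: [30, 48, 99, 46, 50, 94]
Insert 99: [30, 48, 99, 46, 50, 94]
Insert 46: [30, 46, 48, 99, 50, 94]
Insert 50: [30, 46, 48, 50, 99, 94]
Insert 94: [30, 46, 48, 50, 94, 99]

Sorted: [30, 46, 48, 50, 94, 99]


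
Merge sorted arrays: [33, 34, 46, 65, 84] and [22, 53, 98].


Take 22 from B
Take 33 from A
Take 34 from A
Take 46 from A
Take 53 from B
Take 65 from A
Take 84 from A

Merged: [22, 33, 34, 46, 53, 65, 84, 98]


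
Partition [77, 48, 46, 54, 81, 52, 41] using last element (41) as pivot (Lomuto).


Pivot: 41
Place pivot at 0: [41, 48, 46, 54, 81, 52, 77]

Partitioned: [41, 48, 46, 54, 81, 52, 77]


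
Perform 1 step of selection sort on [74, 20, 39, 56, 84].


Initial: [74, 20, 39, 56, 84]
Step 1: min=20 at 1
  Swap: [20, 74, 39, 56, 84]

After 1 step: [20, 74, 39, 56, 84]
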